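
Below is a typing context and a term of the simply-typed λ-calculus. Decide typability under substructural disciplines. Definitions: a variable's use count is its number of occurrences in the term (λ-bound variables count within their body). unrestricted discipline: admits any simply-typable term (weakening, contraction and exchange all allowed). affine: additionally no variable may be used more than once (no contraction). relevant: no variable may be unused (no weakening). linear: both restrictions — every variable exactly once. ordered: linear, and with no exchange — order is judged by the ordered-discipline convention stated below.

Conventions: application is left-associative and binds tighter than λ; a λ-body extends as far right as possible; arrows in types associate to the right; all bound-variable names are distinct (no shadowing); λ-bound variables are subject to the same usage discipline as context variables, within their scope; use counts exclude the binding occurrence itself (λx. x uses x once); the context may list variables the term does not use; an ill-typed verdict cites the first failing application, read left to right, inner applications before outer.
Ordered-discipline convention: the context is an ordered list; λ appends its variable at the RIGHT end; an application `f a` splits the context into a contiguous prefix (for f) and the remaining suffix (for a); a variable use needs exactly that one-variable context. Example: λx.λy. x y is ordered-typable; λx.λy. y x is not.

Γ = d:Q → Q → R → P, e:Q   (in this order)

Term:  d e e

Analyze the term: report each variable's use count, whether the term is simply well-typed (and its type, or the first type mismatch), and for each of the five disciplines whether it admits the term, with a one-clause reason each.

usage: d=1; e=2
order of uses: d, e, e
typing: well-typed at R → P
ordered: ✗, e ×2 used more than once (contraction)
linear: ✗, e ×2 used more than once (contraction)
affine: ✗, e ×2 used more than once (contraction)
relevant: ✓, d, e: all used, weakening unneeded
unrestricted: ✓, well-typed at R → P; no restrictions here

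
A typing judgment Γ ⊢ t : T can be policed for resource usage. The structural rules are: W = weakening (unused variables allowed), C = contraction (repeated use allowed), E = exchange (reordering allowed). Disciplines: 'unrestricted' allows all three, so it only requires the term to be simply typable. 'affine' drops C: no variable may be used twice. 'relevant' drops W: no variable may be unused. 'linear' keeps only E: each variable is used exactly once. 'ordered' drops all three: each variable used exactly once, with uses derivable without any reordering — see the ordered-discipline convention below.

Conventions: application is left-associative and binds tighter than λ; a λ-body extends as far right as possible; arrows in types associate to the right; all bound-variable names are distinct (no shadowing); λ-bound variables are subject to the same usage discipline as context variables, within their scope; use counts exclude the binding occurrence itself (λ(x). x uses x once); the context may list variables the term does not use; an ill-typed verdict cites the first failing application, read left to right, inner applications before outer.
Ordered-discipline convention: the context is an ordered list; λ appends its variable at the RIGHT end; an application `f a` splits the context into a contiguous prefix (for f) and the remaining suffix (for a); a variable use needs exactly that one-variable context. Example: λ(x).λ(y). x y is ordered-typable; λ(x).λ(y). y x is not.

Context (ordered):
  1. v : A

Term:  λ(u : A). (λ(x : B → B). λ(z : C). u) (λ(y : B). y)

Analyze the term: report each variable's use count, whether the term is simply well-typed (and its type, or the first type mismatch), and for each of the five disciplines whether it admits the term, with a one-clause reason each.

use counts: v ×0, u (λ-bound) ×1, x (λ-bound) ×0, z (λ-bound) ×0, y (λ-bound) ×1
use order (left to right): u, y
typing: the term checks, with type A → C → A
ordered: ✗, v, x, z left unused
linear: ✗, v, x, z left unused
affine: ✓, at most one use each (v, u, x, z, y)
relevant: ✗, v, x, z left unused
unrestricted: ✓, typability at A → C → A is all that's needed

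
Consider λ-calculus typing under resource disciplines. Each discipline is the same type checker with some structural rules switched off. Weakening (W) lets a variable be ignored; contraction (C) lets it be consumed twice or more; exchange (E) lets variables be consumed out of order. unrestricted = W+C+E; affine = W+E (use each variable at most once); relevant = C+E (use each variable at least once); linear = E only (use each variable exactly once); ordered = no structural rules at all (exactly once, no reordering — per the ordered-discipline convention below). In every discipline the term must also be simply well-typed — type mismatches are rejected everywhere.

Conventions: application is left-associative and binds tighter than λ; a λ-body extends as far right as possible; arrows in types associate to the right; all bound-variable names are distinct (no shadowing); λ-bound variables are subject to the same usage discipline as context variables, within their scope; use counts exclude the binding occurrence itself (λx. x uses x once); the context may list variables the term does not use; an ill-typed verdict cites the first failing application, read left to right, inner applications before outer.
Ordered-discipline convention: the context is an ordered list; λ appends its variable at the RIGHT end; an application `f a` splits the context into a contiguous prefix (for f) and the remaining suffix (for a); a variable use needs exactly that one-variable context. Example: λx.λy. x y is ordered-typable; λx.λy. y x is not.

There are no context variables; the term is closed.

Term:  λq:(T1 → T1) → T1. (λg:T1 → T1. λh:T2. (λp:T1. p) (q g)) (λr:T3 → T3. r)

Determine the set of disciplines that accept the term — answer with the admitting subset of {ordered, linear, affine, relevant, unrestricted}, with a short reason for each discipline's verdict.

accepted by: none
use counts: q [bound]: 1; g [bound]: 1; h [bound]: 0; p [bound]: 1; r [bound]: 1
uses in reading order: p, q, g, r
typing: ill-typed: an application expects T1 → T1 but receives (T3 → T3) → T3 → T3
ordered ✗ (fails simple typing)
linear ✗ (a type mismatch blocks all five)
affine ✗ (the type mismatch rejects it)
relevant ✗ (not simply typable)
unrestricted ✗ (fails simple typing)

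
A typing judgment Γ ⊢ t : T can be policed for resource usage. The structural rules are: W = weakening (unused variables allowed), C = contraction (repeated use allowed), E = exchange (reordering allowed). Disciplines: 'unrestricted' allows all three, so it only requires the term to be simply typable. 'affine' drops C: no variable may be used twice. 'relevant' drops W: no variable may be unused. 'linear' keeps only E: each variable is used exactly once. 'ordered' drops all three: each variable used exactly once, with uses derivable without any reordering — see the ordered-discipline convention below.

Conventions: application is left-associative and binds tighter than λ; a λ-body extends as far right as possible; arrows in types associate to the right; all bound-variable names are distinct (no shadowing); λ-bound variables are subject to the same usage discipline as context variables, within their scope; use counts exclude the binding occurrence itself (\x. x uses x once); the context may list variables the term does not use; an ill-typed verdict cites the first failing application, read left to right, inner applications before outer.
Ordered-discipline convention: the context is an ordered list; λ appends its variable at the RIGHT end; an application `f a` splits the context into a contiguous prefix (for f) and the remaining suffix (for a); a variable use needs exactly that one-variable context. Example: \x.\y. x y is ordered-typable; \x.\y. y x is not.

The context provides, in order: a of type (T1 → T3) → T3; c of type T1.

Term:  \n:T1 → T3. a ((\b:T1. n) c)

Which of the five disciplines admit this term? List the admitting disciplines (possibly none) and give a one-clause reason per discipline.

admitting disciplines: affine, unrestricted
use counts: a ×1, c ×1, n [bound] ×1, b [bound] ×0
uses in reading order: a, n, c
typing: well-typed at (T1 → T3) → T3
ordered: ✗, needs weakening: b unused
linear: ✗, needs weakening: b unused
affine: ✓, a, c, n, b: no repeats, contraction unneeded
relevant: ✗, needs weakening: b unused
unrestricted: ✓, well-typed at (T1 → T3) → T3; no restrictions here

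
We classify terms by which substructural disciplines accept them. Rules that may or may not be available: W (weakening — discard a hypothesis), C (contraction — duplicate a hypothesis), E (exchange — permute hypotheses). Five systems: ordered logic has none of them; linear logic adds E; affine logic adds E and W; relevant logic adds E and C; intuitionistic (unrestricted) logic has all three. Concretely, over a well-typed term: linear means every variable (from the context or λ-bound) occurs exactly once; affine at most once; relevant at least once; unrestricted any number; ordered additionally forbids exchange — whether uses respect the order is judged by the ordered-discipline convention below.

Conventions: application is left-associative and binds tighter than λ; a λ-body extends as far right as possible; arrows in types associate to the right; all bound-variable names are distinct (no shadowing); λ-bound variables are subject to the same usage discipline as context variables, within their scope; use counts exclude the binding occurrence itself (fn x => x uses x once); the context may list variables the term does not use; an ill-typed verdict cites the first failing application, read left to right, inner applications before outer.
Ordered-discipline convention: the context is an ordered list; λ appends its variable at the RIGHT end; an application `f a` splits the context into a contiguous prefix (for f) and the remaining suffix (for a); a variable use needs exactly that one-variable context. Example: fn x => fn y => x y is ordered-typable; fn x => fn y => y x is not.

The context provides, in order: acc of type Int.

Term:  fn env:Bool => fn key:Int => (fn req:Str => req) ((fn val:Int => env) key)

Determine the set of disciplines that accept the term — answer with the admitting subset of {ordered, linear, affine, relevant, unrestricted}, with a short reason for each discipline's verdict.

admitted in: none
usage: acc: 0; env (λ-bound): 1; key (λ-bound): 1; req (λ-bound): 1; val (λ-bound): 0
uses in reading order: req, env, key
typing: ill-typed: an application expects Str but receives Bool
ordered ✗ (fails simple typing)
linear ✗ (a type mismatch blocks all five)
affine ✗ (the type mismatch rejects it)
relevant ✗ (not simply typable)
unrestricted ✗ (fails simple typing)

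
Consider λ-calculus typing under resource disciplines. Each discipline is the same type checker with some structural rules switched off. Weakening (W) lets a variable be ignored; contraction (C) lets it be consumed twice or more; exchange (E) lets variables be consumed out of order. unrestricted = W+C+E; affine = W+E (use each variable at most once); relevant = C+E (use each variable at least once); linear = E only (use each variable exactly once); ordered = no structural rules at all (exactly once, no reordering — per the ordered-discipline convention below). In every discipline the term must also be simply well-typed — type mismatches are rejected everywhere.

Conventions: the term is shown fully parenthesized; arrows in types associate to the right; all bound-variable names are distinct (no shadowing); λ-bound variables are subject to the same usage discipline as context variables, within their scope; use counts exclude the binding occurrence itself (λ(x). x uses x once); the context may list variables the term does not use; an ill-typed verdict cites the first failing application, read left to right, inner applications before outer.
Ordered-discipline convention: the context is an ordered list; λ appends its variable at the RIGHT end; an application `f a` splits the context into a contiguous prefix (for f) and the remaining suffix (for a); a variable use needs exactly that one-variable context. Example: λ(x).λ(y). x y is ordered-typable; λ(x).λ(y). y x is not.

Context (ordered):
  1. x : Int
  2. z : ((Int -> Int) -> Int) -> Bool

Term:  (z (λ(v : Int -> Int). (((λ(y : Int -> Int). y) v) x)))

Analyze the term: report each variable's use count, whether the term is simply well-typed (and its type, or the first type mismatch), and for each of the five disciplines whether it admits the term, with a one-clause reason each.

variable uses: x: 1; z: 1; v (bound): 1; y (bound): 1
order of uses: z, y, v, x
typing: the term checks, with type Bool
ordered: ✗, use order z, y, v, x needs exchange
linear: ✓, x, z, v, y: one use apiece
affine: ✓, none of x, z, v, y used more than once
relevant: ✓, none of x, z, v, y goes unused
unrestricted: ✓, typability at Bool is all that's needed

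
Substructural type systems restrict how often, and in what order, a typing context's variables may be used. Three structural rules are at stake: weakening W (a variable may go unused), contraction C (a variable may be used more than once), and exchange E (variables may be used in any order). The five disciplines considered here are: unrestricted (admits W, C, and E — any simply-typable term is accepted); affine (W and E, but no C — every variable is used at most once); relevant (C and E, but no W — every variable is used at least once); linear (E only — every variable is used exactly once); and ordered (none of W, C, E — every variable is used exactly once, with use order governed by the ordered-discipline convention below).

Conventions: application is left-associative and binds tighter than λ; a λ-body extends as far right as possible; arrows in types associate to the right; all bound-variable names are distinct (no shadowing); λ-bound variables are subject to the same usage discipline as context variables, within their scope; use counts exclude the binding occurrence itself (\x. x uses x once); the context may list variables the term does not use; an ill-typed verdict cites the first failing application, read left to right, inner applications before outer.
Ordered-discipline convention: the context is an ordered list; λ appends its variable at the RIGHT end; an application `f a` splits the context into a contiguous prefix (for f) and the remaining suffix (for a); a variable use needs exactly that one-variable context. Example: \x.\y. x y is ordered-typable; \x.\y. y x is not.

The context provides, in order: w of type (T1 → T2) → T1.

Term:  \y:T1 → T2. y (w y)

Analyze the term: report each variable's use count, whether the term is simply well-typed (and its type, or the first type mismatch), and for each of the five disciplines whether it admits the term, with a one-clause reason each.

usage: w ×1, y (λ-bound) ×2
left-to-right use order: y, w, y
typing: well-typed at (T1 → T2) → T2
ordered: ✗ — y ×2 used more than once (contraction)
linear: ✗ — y ×2 used more than once (contraction)
affine: ✗ — y ×2 used more than once (contraction)
relevant: ✓ — w, y: all used, weakening unneeded
unrestricted: ✓ — well-typed at (T1 → T2) → T2; no restrictions here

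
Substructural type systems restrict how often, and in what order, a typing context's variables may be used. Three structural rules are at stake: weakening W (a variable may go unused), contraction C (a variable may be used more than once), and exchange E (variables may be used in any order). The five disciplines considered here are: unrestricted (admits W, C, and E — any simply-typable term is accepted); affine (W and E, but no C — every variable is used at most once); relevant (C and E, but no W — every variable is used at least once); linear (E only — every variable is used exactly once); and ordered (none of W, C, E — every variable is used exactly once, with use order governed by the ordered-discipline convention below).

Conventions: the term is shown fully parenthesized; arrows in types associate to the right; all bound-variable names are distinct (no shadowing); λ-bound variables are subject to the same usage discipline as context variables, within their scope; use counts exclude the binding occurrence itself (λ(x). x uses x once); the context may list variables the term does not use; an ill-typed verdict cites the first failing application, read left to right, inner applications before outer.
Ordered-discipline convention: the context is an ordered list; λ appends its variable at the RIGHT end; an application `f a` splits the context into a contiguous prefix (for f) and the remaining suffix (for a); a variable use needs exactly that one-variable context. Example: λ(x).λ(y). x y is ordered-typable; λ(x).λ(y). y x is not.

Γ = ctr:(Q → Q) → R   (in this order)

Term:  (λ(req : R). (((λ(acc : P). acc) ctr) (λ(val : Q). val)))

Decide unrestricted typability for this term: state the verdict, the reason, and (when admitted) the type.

no — fails simple typing
use counts: ctr ×1; req [bound] ×0; acc [bound] ×1; val [bound] ×1
use order (left to right): acc, ctr, val
typing: ill-typed: an argument (Q → Q) → R mismatches the expected P
across the five disciplines: ordered ✗, linear ✗, affine ✗, relevant ✗, unrestricted ✗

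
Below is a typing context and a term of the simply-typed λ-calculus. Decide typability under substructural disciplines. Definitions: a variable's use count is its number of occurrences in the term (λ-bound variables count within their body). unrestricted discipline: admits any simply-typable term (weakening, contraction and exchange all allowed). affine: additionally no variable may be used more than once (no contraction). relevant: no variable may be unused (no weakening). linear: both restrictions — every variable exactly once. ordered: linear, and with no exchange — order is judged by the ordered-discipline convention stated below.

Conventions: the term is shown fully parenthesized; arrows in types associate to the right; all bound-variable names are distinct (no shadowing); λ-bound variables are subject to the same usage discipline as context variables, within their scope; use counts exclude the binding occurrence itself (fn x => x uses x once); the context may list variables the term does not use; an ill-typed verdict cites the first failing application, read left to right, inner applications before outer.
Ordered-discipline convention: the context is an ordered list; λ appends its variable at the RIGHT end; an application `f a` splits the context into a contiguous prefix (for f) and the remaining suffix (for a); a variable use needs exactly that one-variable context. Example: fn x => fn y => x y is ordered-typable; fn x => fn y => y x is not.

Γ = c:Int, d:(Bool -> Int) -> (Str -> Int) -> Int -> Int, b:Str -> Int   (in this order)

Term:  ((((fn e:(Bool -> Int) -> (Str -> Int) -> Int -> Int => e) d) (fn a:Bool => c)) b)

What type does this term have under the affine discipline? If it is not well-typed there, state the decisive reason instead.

term : Int -> Int
variable uses: c ×1, d ×1, b ×1, e [bound] ×1, a [bound] ×0
order of uses: e, d, c, b
typing: well-typed — term : Int -> Int
summary: ordered ✗ · linear ✗ · affine ✓ · relevant ✗ · unrestricted ✓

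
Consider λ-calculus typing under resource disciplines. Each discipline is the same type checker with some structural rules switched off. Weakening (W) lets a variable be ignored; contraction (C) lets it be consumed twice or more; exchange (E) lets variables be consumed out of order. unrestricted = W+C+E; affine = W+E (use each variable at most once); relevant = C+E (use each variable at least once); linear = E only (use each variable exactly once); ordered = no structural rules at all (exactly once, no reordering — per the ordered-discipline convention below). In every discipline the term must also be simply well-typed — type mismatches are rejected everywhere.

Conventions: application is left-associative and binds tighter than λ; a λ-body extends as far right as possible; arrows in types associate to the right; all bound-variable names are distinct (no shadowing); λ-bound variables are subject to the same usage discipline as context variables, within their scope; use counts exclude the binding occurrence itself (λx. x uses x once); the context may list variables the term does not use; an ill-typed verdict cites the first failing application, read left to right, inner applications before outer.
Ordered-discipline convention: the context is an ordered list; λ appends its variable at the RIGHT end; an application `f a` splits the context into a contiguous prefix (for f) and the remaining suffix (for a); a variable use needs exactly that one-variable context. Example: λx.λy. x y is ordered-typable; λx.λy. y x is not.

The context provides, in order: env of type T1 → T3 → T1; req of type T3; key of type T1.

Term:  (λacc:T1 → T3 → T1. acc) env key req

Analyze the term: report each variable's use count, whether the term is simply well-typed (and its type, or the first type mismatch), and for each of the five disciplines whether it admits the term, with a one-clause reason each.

use counts: env ×1; req ×1; key ×1; acc (bound) ×1
left-to-right use order: acc, env, key, req
typing: ✓ — T1
ordered: ✗, no contiguous prefix/suffix split fits acc, env, key, req
linear: ✓, each of env, req, key, acc used exactly once
affine: ✓, no duplicate uses among env, req, key, acc
relevant: ✓, env, req, key, acc: all used, weakening unneeded
unrestricted: ✓, type-checks (T1) and nothing is barred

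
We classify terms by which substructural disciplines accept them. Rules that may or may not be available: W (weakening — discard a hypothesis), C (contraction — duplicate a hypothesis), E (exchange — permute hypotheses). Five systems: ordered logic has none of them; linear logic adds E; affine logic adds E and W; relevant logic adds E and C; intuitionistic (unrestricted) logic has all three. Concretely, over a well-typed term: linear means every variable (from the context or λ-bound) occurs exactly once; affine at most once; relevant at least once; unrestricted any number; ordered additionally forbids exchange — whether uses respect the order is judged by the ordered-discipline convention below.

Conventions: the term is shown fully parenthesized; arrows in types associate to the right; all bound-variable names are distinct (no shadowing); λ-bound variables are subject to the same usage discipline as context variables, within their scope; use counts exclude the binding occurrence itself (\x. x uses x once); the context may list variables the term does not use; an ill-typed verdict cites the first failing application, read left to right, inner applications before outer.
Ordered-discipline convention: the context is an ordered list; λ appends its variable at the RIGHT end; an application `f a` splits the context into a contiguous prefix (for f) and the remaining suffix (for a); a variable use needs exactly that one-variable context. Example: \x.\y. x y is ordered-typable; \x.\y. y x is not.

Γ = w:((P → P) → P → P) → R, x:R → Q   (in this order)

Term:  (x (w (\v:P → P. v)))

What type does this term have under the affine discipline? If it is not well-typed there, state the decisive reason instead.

term : Q
use counts: w: 1×; x: 1×; v (bound): 1×
uses in reading order: x, w, v
typing: well-typed — term : Q
per-discipline verdicts: ordered ✗; linear ✓; affine ✓; relevant ✓; unrestricted ✓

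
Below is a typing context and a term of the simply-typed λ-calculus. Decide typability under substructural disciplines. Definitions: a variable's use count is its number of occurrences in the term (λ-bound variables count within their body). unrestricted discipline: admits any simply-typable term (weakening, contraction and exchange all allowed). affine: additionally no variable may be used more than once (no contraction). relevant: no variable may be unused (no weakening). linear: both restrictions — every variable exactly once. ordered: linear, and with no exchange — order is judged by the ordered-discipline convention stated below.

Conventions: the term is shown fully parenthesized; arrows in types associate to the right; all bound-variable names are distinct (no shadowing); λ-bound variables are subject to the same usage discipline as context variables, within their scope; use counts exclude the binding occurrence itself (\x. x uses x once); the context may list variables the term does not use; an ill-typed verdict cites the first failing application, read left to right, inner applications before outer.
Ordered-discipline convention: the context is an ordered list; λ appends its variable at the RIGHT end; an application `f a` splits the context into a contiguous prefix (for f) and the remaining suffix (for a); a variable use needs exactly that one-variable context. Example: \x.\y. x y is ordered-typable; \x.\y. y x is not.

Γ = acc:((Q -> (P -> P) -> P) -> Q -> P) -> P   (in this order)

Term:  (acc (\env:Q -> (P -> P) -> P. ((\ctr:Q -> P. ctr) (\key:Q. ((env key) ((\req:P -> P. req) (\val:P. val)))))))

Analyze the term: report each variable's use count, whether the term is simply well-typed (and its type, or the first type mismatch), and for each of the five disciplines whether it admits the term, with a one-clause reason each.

variable uses: acc ×1, env (λ-bound) ×1, ctr (λ-bound) ×1, key (λ-bound) ×1, req (λ-bound) ×1, val (λ-bound) ×1
left-to-right use order: acc, ctr, env, key, req, val
typing: well-typed — term : P
ordered: ✓ — acc, env, ctr, key, req, val: once each, no exchange needed
linear: ✓ — single use per variable (acc, env, ctr, key, req, val)
affine: ✓ — no duplicate uses among acc, env, ctr, key, req, val
relevant: ✓ — every one of acc, env, ctr, key, req, val appears
unrestricted: ✓ — typability at P is all that's needed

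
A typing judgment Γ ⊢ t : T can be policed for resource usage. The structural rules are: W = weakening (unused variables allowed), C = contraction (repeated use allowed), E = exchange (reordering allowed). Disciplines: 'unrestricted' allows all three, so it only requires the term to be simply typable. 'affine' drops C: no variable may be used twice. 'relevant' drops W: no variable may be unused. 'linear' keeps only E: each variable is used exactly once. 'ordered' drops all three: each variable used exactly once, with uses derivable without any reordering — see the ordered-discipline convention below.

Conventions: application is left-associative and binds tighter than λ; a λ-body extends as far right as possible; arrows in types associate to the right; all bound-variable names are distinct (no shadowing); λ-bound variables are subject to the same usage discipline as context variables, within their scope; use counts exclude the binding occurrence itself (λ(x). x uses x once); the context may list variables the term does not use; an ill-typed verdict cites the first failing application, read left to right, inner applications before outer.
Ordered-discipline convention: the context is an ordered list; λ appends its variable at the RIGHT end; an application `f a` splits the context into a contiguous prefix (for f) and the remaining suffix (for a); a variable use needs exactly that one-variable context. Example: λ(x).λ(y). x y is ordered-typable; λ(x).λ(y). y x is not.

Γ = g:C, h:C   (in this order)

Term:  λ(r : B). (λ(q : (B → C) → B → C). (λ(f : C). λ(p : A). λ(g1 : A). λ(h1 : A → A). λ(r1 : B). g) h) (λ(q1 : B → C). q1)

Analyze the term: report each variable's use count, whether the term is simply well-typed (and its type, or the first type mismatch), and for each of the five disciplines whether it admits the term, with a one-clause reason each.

usage: g=1, h=1, r (bound)=0, q (bound)=0, f (bound)=0, p (bound)=0, g1 (bound)=0, h1 (bound)=0, r1 (bound)=0, q1 (bound)=1
left-to-right use order: g, h, q1
typing: the term checks, with type B → A → A → (A → A) → B → C
ordered: ✗, needs weakening: r, q, f, p, g1, h1, r1 unused
linear: ✗, needs weakening: r, q, f, p, g1, h1, r1 unused
affine: ✓, no duplicate uses among g, h, r, q, f, p, g1, h1, r1, q1
relevant: ✗, needs weakening: r, q, f, p, g1, h1, r1 unused
unrestricted: ✓, simply typable at B → A → A → (A → A) → B → C; W, C, E all held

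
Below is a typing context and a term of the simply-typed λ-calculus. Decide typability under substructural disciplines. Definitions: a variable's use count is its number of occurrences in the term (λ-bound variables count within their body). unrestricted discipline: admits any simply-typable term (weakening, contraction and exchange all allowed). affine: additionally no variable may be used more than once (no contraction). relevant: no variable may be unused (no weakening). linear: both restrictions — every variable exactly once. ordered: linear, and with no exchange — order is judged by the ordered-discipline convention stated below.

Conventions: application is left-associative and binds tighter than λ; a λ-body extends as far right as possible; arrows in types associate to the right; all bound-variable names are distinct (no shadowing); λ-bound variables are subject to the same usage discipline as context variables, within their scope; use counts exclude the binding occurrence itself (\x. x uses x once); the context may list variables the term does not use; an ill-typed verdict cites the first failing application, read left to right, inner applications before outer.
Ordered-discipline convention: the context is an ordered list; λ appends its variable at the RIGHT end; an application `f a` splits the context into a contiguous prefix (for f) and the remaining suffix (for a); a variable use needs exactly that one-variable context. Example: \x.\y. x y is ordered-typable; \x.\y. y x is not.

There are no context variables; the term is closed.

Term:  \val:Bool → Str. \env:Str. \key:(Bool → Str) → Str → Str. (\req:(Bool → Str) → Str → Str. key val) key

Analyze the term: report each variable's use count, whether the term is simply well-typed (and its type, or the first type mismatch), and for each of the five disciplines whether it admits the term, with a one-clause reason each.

use counts: val [bound]: 1; env [bound]: 0; key [bound]: 2; req [bound]: 0
order of uses: key, val, key
typing: the term checks, with type (Bool → Str) → Str → ((Bool → Str) → Str → Str) → Str → Str
ordered ✗ (needs contraction — key ×2; env, req never used (weakening))
linear ✗ (needs contraction — key ×2; env, req never used (weakening))
affine ✗ (needs contraction — key ×2)
relevant ✗ (env, req never used (weakening))
unrestricted ✓ (well-typed at (Bool → Str) → Str → ((Bool → Str) → Str → Str) → Str → Str; no restrictions here)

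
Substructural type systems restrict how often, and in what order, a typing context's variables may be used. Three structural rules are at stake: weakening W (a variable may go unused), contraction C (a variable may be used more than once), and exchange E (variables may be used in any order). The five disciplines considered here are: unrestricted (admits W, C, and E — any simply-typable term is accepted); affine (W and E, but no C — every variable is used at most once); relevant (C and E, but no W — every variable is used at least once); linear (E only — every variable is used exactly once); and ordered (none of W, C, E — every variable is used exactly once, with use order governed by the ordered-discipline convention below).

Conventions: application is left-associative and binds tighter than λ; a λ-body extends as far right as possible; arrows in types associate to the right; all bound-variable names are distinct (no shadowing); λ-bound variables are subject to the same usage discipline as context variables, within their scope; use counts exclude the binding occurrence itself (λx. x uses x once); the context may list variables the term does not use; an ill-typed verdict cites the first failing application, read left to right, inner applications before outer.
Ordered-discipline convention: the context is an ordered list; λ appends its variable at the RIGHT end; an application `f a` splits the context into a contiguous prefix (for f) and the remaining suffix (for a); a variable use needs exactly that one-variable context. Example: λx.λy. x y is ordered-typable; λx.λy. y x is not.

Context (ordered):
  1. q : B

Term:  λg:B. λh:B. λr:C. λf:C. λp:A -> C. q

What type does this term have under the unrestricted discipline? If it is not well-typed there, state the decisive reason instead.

term : B -> B -> C -> C -> (A -> C) -> B
variable uses: q: 1×; g (bound): 0×; h (bound): 0×; r (bound): 0×; f (bound): 0×; p (bound): 0×
left-to-right use order: q
typing: well-typed — term : B -> B -> C -> C -> (A -> C) -> B
summary: ordered ✗ | linear ✗ | affine ✓ | relevant ✗ | unrestricted ✓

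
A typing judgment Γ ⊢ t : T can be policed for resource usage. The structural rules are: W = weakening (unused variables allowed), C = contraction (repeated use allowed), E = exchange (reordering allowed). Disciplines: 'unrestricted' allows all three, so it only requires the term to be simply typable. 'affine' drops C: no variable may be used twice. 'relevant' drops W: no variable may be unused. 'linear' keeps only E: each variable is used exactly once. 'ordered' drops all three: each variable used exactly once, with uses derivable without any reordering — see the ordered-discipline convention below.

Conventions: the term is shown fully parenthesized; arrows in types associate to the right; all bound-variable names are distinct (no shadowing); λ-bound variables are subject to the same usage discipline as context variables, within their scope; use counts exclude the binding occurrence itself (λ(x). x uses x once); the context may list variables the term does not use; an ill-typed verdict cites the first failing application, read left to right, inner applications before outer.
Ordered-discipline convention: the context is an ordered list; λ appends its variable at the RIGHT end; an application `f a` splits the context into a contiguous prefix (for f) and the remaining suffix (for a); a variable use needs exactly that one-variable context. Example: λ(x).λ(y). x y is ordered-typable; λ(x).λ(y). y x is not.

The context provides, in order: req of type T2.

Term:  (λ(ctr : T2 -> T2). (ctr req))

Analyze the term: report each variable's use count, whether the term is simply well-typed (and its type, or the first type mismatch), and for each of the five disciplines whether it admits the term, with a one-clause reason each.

counts: req: 1, ctr (λ-bound): 1
use order (left to right): ctr, req
typing: the term checks, with type (T2 -> T2) -> T2
ordered ✗ (use order ctr, req needs exchange)
linear ✓ (each of req, ctr used exactly once)
affine ✓ (no duplicate uses among req, ctr)
relevant ✓ (req, ctr: all used, weakening unneeded)
unrestricted ✓ (simply typable at (T2 -> T2) -> T2; W, C, E all held)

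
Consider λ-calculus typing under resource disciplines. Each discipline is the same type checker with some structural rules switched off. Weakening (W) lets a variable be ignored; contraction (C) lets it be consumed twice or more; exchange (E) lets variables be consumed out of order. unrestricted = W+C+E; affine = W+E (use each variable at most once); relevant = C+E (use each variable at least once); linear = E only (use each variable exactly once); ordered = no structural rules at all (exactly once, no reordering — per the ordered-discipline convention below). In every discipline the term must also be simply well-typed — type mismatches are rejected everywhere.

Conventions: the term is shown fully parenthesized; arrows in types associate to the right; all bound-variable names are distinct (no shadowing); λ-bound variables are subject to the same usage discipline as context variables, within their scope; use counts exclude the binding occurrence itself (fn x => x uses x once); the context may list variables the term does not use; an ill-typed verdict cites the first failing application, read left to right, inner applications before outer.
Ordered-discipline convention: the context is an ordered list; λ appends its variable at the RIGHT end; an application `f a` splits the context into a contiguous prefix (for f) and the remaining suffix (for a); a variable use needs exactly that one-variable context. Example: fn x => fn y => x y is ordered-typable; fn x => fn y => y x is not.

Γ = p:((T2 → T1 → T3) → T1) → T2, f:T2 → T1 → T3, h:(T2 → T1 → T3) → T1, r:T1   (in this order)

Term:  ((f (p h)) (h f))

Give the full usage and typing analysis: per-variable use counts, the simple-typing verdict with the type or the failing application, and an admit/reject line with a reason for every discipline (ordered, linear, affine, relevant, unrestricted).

usage: p: 1×, f: 2×, h: 2×, r: 0×
left-to-right use order: f, p, h, h, f
typing: well-typed — term : T3
ordered: ✗ — f ×2, h ×2 used more than once (contraction); r left unused
linear: ✗ — f ×2, h ×2 used more than once (contraction); r left unused
affine: ✗ — f ×2, h ×2 used more than once (contraction)
relevant: ✗ — r left unused
unrestricted: ✓ — typability at T3 is all that's needed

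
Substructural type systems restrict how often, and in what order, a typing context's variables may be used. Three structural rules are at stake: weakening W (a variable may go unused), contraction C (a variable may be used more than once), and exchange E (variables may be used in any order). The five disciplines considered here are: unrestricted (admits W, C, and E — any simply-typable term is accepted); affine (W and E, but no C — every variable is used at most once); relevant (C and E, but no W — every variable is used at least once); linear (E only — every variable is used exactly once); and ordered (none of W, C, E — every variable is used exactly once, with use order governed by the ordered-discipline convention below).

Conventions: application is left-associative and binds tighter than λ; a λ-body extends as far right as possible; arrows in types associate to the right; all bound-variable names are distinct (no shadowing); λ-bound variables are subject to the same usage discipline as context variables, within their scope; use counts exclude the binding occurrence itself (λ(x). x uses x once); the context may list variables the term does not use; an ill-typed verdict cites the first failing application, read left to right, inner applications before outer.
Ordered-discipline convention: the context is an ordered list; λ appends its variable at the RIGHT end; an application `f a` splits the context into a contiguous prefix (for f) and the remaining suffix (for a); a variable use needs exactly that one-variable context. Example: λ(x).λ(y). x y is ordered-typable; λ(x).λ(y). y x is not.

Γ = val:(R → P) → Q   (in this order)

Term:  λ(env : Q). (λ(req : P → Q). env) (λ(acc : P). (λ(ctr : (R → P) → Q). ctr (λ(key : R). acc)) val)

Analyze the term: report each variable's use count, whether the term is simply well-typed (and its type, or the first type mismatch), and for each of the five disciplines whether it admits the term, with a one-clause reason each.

use counts: val: 1×, env [bound]: 1×, req [bound]: 0×, acc [bound]: 1×, ctr [bound]: 1×, key [bound]: 0×
left-to-right use order: env, ctr, acc, val
typing: ✓ — Q → Q
ordered: ✗, needs weakening: req, key unused
linear: ✗, needs weakening: req, key unused
affine: ✓, none of val, env, req, acc, ctr, key used more than once
relevant: ✗, needs weakening: req, key unused
unrestricted: ✓, well-typed at Q → Q; no restrictions here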